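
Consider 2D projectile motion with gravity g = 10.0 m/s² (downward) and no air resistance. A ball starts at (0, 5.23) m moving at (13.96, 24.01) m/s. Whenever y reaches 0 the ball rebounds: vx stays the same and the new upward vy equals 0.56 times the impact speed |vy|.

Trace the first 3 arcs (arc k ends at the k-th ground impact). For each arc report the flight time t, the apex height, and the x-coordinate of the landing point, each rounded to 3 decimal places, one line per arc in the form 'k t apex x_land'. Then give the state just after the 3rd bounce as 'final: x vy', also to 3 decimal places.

1 5.011 34.054 69.950
2 2.923 10.679 110.754
3 1.637 3.349 133.604
final: 133.604 4.583

Arc 1: start y=5.230, vy=24.010 → t=5.011, apex=34.054, x_land=69.950, impact vy=-26.098
  bounce: vy ← 0.56·26.098 = 14.615
Arc 2: start y=0.000, vy=14.615 → t=2.923, apex=10.679, x_land=110.754, impact vy=-14.615
  bounce: vy ← 0.56·14.615 = 8.184
Arc 3: start y=0.000, vy=8.184 → t=1.637, apex=3.349, x_land=133.604, impact vy=-8.184
  bounce: vy ← 0.56·8.184 = 4.583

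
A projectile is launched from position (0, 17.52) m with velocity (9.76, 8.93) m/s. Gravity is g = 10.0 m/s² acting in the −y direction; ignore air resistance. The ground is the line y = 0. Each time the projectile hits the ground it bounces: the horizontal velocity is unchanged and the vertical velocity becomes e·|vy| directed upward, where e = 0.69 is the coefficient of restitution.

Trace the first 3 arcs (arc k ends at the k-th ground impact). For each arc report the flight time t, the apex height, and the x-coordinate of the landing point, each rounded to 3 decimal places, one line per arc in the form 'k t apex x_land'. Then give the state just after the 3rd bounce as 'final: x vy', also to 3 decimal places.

Arc 1: start y=17.520, vy=8.930 → t=2.967, apex=21.507, x_land=28.958, impact vy=-20.740
  bounce: vy ← 0.69·20.740 = 14.311
Arc 2: start y=0.000, vy=14.311 → t=2.862, apex=10.240, x_land=56.892, impact vy=-14.311
  bounce: vy ← 0.69·14.311 = 9.874
Arc 3: start y=0.000, vy=9.874 → t=1.975, apex=4.875, x_land=76.167, impact vy=-9.874
  bounce: vy ← 0.69·9.874 = 6.813

1 2.967 21.507 28.958
2 2.862 10.240 56.892
3 1.975 4.875 76.167
final: 76.167 6.813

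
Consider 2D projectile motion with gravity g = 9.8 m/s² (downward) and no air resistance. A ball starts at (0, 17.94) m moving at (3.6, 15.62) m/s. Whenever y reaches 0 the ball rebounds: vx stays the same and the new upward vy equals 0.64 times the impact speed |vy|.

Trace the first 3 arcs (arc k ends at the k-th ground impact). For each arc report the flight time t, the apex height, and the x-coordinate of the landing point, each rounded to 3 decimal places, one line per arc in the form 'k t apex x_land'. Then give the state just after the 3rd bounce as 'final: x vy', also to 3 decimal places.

Arc 1: start y=17.940, vy=15.620 → t=4.084, apex=30.388, x_land=14.703, impact vy=-24.405
  bounce: vy ← 0.64·24.405 = 15.619
Arc 2: start y=0.000, vy=15.619 → t=3.188, apex=12.447, x_land=26.178, impact vy=-15.619
  bounce: vy ← 0.64·15.619 = 9.996
Arc 3: start y=0.000, vy=9.996 → t=2.040, apex=5.098, x_land=33.523, impact vy=-9.996
  bounce: vy ← 0.64·9.996 = 6.398

1 4.084 30.388 14.703
2 3.188 12.447 26.178
3 2.040 5.098 33.523
final: 33.523 6.398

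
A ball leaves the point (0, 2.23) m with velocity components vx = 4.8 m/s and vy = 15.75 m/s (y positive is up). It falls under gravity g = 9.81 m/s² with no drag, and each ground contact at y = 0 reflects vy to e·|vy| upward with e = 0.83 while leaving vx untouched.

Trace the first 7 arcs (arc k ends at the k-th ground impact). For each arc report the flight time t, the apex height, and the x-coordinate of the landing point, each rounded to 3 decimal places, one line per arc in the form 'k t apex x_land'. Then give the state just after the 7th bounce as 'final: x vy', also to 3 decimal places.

1 3.347 14.873 16.065
2 2.891 10.246 29.940
3 2.399 7.059 41.456
4 1.991 4.863 51.015
5 1.653 3.350 58.948
6 1.372 2.308 65.533
7 1.139 1.590 70.999
final: 70.999 4.636

Arc 1: start y=2.230, vy=15.750 → t=3.347, apex=14.873, x_land=16.065, impact vy=-17.083
  bounce: vy ← 0.83·17.083 = 14.179
Arc 2: start y=0.000, vy=14.179 → t=2.891, apex=10.246, x_land=29.940, impact vy=-14.179
  bounce: vy ← 0.83·14.179 = 11.768
Arc 3: start y=0.000, vy=11.768 → t=2.399, apex=7.059, x_land=41.456, impact vy=-11.768
  bounce: vy ← 0.83·11.768 = 9.768
Arc 4: start y=0.000, vy=9.768 → t=1.991, apex=4.863, x_land=51.015, impact vy=-9.768
  bounce: vy ← 0.83·9.768 = 8.107
Arc 5: start y=0.000, vy=8.107 → t=1.653, apex=3.350, x_land=58.948, impact vy=-8.107
  bounce: vy ← 0.83·8.107 = 6.729
Arc 6: start y=0.000, vy=6.729 → t=1.372, apex=2.308, x_land=65.533, impact vy=-6.729
  bounce: vy ← 0.83·6.729 = 5.585
Arc 7: start y=0.000, vy=5.585 → t=1.139, apex=1.590, x_land=70.999, impact vy=-5.585
  bounce: vy ← 0.83·5.585 = 4.636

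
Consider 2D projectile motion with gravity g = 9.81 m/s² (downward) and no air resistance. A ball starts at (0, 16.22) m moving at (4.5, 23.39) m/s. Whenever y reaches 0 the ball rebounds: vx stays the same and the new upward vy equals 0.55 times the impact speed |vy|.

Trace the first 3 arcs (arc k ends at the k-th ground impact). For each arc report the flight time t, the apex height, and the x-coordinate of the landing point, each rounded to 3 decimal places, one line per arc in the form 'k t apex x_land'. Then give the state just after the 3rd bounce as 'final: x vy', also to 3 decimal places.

1 5.383 44.104 24.223
2 3.298 13.342 39.066
3 1.814 4.036 47.230
final: 47.230 4.894

Arc 1: start y=16.220, vy=23.390 → t=5.383, apex=44.104, x_land=24.223, impact vy=-29.416
  bounce: vy ← 0.55·29.416 = 16.179
Arc 2: start y=0.000, vy=16.179 → t=3.298, apex=13.342, x_land=39.066, impact vy=-16.179
  bounce: vy ← 0.55·16.179 = 8.898
Arc 3: start y=0.000, vy=8.898 → t=1.814, apex=4.036, x_land=47.230, impact vy=-8.898
  bounce: vy ← 0.55·8.898 = 4.894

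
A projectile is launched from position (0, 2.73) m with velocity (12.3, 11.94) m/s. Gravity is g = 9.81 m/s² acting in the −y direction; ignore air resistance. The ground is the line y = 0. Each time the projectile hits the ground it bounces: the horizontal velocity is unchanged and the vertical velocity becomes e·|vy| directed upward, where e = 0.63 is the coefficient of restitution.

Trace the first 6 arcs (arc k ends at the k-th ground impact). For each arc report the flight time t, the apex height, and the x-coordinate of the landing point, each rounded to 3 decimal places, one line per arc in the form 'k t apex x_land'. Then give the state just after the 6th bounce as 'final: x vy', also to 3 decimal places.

Arc 1: start y=2.730, vy=11.940 → t=2.645, apex=9.996, x_land=32.530, impact vy=-14.005
  bounce: vy ← 0.63·14.005 = 8.823
Arc 2: start y=0.000, vy=8.823 → t=1.799, apex=3.968, x_land=54.654, impact vy=-8.823
  bounce: vy ← 0.63·8.823 = 5.558
Arc 3: start y=0.000, vy=5.558 → t=1.133, apex=1.575, x_land=68.593, impact vy=-5.558
  bounce: vy ← 0.63·5.558 = 3.502
Arc 4: start y=0.000, vy=3.502 → t=0.714, apex=0.625, x_land=77.374, impact vy=-3.502
  bounce: vy ← 0.63·3.502 = 2.206
Arc 5: start y=0.000, vy=2.206 → t=0.450, apex=0.248, x_land=82.906, impact vy=-2.206
  bounce: vy ← 0.63·2.206 = 1.390
Arc 6: start y=0.000, vy=1.390 → t=0.283, apex=0.098, x_land=86.392, impact vy=-1.390
  bounce: vy ← 0.63·1.390 = 0.876

1 2.645 9.996 32.530
2 1.799 3.968 54.654
3 1.133 1.575 68.593
4 0.714 0.625 77.374
5 0.450 0.248 82.906
6 0.283 0.098 86.392
final: 86.392 0.876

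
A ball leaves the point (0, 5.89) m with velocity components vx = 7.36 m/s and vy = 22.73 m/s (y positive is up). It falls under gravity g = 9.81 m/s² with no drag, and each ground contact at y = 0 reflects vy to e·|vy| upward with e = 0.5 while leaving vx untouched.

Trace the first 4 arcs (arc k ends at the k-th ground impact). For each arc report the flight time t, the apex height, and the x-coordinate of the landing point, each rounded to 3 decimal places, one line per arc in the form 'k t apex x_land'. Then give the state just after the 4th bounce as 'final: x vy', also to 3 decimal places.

Arc 1: start y=5.890, vy=22.730 → t=4.880, apex=32.223, x_land=35.918, impact vy=-25.144
  bounce: vy ← 0.5·25.144 = 12.572
Arc 2: start y=0.000, vy=12.572 → t=2.563, apex=8.056, x_land=54.782, impact vy=-12.572
  bounce: vy ← 0.5·12.572 = 6.286
Arc 3: start y=0.000, vy=6.286 → t=1.282, apex=2.014, x_land=64.214, impact vy=-6.286
  bounce: vy ← 0.5·6.286 = 3.143
Arc 4: start y=0.000, vy=3.143 → t=0.641, apex=0.503, x_land=68.930, impact vy=-3.143
  bounce: vy ← 0.5·3.143 = 1.571

1 4.880 32.223 35.918
2 2.563 8.056 54.782
3 1.282 2.014 64.214
4 0.641 0.503 68.930
final: 68.930 1.571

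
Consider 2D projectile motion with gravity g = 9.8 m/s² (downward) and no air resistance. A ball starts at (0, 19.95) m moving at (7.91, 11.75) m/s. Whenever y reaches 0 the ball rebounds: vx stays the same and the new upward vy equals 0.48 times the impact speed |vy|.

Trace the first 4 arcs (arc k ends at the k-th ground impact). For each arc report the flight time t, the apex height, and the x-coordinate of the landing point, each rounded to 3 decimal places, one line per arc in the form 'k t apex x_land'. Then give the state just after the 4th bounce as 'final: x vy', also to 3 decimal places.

Arc 1: start y=19.950, vy=11.750 → t=3.546, apex=26.994, x_land=28.050, impact vy=-23.002
  bounce: vy ← 0.48·23.002 = 11.041
Arc 2: start y=0.000, vy=11.041 → t=2.253, apex=6.219, x_land=45.873, impact vy=-11.041
  bounce: vy ← 0.48·11.041 = 5.300
Arc 3: start y=0.000, vy=5.300 → t=1.082, apex=1.433, x_land=54.428, impact vy=-5.300
  bounce: vy ← 0.48·5.300 = 2.544
Arc 4: start y=0.000, vy=2.544 → t=0.519, apex=0.330, x_land=58.534, impact vy=-2.544
  bounce: vy ← 0.48·2.544 = 1.221

1 3.546 26.994 28.050
2 2.253 6.219 45.873
3 1.082 1.433 54.428
4 0.519 0.330 58.534
final: 58.534 1.221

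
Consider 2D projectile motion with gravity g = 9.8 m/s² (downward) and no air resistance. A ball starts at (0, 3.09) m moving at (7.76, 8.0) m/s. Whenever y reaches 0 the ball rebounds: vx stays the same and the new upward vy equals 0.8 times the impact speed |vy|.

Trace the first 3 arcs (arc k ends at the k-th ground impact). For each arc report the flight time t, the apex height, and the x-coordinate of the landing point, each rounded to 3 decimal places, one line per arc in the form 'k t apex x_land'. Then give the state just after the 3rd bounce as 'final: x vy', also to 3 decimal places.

1 1.955 6.355 15.172
2 1.822 4.067 29.312
3 1.458 2.603 40.624
final: 40.624 5.714

Arc 1: start y=3.090, vy=8.000 → t=1.955, apex=6.355, x_land=15.172, impact vy=-11.161
  bounce: vy ← 0.8·11.161 = 8.929
Arc 2: start y=0.000, vy=8.929 → t=1.822, apex=4.067, x_land=29.312, impact vy=-8.929
  bounce: vy ← 0.8·8.929 = 7.143
Arc 3: start y=0.000, vy=7.143 → t=1.458, apex=2.603, x_land=40.624, impact vy=-7.143
  bounce: vy ← 0.8·7.143 = 5.714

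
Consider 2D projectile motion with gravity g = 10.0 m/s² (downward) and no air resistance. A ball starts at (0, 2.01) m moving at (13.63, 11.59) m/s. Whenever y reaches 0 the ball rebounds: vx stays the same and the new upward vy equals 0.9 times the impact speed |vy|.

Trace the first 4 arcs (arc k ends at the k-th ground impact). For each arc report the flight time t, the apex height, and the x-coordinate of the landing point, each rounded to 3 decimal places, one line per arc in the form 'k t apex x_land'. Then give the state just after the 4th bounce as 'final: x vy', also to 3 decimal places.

1 2.480 8.726 33.804
2 2.378 7.068 66.215
3 2.140 5.725 95.386
4 1.926 4.638 121.639
final: 121.639 8.668

Arc 1: start y=2.010, vy=11.590 → t=2.480, apex=8.726, x_land=33.804, impact vy=-13.211
  bounce: vy ← 0.9·13.211 = 11.890
Arc 2: start y=0.000, vy=11.890 → t=2.378, apex=7.068, x_land=66.215, impact vy=-11.890
  bounce: vy ← 0.9·11.890 = 10.701
Arc 3: start y=0.000, vy=10.701 → t=2.140, apex=5.725, x_land=95.386, impact vy=-10.701
  bounce: vy ← 0.9·10.701 = 9.631
Arc 4: start y=0.000, vy=9.631 → t=1.926, apex=4.638, x_land=121.639, impact vy=-9.631
  bounce: vy ← 0.9·9.631 = 8.668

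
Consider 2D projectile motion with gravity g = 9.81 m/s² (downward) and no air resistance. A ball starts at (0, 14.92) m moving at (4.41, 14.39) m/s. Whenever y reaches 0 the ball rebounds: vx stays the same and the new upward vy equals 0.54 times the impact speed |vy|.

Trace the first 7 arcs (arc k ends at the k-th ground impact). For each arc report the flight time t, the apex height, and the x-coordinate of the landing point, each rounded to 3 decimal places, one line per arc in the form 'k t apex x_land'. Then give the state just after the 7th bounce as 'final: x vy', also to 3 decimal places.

Arc 1: start y=14.920, vy=14.390 → t=3.746, apex=25.474, x_land=16.519, impact vy=-22.356
  bounce: vy ← 0.54·22.356 = 12.072
Arc 2: start y=0.000, vy=12.072 → t=2.461, apex=7.428, x_land=27.373, impact vy=-12.072
  bounce: vy ← 0.54·12.072 = 6.519
Arc 3: start y=0.000, vy=6.519 → t=1.329, apex=2.166, x_land=33.234, impact vy=-6.519
  bounce: vy ← 0.54·6.519 = 3.520
Arc 4: start y=0.000, vy=3.520 → t=0.718, apex=0.632, x_land=36.399, impact vy=-3.520
  bounce: vy ← 0.54·3.520 = 1.901
Arc 5: start y=0.000, vy=1.901 → t=0.388, apex=0.184, x_land=38.108, impact vy=-1.901
  bounce: vy ← 0.54·1.901 = 1.027
Arc 6: start y=0.000, vy=1.027 → t=0.209, apex=0.054, x_land=39.031, impact vy=-1.027
  bounce: vy ← 0.54·1.027 = 0.554
Arc 7: start y=0.000, vy=0.554 → t=0.113, apex=0.016, x_land=39.530, impact vy=-0.554
  bounce: vy ← 0.54·0.554 = 0.299

1 3.746 25.474 16.519
2 2.461 7.428 27.373
3 1.329 2.166 33.234
4 0.718 0.632 36.399
5 0.388 0.184 38.108
6 0.209 0.054 39.031
7 0.113 0.016 39.530
final: 39.530 0.299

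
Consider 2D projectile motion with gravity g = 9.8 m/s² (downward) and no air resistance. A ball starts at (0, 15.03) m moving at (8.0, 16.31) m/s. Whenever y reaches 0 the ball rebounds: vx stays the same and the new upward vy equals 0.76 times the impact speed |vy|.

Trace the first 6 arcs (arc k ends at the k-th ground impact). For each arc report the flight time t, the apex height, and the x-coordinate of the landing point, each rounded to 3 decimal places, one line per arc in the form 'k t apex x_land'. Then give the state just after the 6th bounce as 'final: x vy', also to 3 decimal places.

Arc 1: start y=15.030, vy=16.310 → t=4.080, apex=28.602, x_land=32.643, impact vy=-23.677
  bounce: vy ← 0.76·23.677 = 17.995
Arc 2: start y=0.000, vy=17.995 → t=3.672, apex=16.521, x_land=62.021, impact vy=-17.995
  bounce: vy ← 0.76·17.995 = 13.676
Arc 3: start y=0.000, vy=13.676 → t=2.791, apex=9.542, x_land=84.349, impact vy=-13.676
  bounce: vy ← 0.76·13.676 = 10.394
Arc 4: start y=0.000, vy=10.394 → t=2.121, apex=5.512, x_land=101.319, impact vy=-10.394
  bounce: vy ← 0.76·10.394 = 7.899
Arc 5: start y=0.000, vy=7.899 → t=1.612, apex=3.184, x_land=114.215, impact vy=-7.899
  bounce: vy ← 0.76·7.899 = 6.003
Arc 6: start y=0.000, vy=6.003 → t=1.225, apex=1.839, x_land=124.017, impact vy=-6.003
  bounce: vy ← 0.76·6.003 = 4.563

1 4.080 28.602 32.643
2 3.672 16.521 62.021
3 2.791 9.542 84.349
4 2.121 5.512 101.319
5 1.612 3.184 114.215
6 1.225 1.839 124.017
final: 124.017 4.563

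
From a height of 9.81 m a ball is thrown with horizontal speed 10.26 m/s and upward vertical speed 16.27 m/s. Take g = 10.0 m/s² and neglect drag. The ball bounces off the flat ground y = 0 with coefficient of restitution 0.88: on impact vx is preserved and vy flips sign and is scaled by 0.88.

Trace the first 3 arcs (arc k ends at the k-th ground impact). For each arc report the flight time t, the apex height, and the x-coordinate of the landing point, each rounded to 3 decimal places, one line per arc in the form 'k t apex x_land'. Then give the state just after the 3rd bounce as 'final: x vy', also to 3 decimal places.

Arc 1: start y=9.810, vy=16.270 → t=3.774, apex=23.046, x_land=38.720, impact vy=-21.469
  bounce: vy ← 0.88·21.469 = 18.893
Arc 2: start y=0.000, vy=18.893 → t=3.779, apex=17.847, x_land=77.488, impact vy=-18.893
  bounce: vy ← 0.88·18.893 = 16.626
Arc 3: start y=0.000, vy=16.626 → t=3.325, apex=13.820, x_land=111.603, impact vy=-16.626
  bounce: vy ← 0.88·16.626 = 14.630

1 3.774 23.046 38.720
2 3.779 17.847 77.488
3 3.325 13.820 111.603
final: 111.603 14.630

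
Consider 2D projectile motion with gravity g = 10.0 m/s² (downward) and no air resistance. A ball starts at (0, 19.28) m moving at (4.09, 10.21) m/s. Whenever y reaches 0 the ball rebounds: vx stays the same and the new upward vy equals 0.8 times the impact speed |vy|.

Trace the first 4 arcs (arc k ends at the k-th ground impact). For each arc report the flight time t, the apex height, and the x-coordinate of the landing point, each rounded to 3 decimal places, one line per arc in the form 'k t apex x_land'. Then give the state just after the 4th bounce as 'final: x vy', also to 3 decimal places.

1 3.234 24.492 13.228
2 3.541 15.675 27.712
3 2.833 10.032 39.298
4 2.266 6.420 48.568
final: 48.568 9.065

Arc 1: start y=19.280, vy=10.210 → t=3.234, apex=24.492, x_land=13.228, impact vy=-22.132
  bounce: vy ← 0.8·22.132 = 17.706
Arc 2: start y=0.000, vy=17.706 → t=3.541, apex=15.675, x_land=27.712, impact vy=-17.706
  bounce: vy ← 0.8·17.706 = 14.165
Arc 3: start y=0.000, vy=14.165 → t=2.833, apex=10.032, x_land=39.298, impact vy=-14.165
  bounce: vy ← 0.8·14.165 = 11.332
Arc 4: start y=0.000, vy=11.332 → t=2.266, apex=6.420, x_land=48.568, impact vy=-11.332
  bounce: vy ← 0.8·11.332 = 9.065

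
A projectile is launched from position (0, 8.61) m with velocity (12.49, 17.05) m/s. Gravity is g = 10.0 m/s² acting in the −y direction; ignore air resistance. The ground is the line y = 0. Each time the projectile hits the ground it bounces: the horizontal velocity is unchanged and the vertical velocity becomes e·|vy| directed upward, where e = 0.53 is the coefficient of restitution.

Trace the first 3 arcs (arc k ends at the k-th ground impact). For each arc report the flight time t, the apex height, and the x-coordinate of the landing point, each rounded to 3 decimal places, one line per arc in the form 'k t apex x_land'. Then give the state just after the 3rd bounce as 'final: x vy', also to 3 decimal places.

1 3.857 23.145 48.168
2 2.281 6.501 76.653
3 1.209 1.826 91.750
final: 91.750 3.203

Arc 1: start y=8.610, vy=17.050 → t=3.857, apex=23.145, x_land=48.168, impact vy=-21.515
  bounce: vy ← 0.53·21.515 = 11.403
Arc 2: start y=0.000, vy=11.403 → t=2.281, apex=6.501, x_land=76.653, impact vy=-11.403
  bounce: vy ← 0.53·11.403 = 6.044
Arc 3: start y=0.000, vy=6.044 → t=1.209, apex=1.826, x_land=91.750, impact vy=-6.044
  bounce: vy ← 0.53·6.044 = 3.203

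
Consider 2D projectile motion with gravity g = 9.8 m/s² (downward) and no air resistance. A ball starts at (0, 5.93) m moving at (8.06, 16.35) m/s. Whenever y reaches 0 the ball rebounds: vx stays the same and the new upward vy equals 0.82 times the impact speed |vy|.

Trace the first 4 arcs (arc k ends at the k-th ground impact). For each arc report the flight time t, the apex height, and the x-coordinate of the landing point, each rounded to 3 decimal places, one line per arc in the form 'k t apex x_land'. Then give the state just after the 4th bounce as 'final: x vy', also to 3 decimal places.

Arc 1: start y=5.930, vy=16.350 → t=3.667, apex=19.569, x_land=29.554, impact vy=-19.584
  bounce: vy ← 0.82·19.584 = 16.059
Arc 2: start y=0.000, vy=16.059 → t=3.277, apex=13.158, x_land=55.970, impact vy=-16.059
  bounce: vy ← 0.82·16.059 = 13.169
Arc 3: start y=0.000, vy=13.169 → t=2.687, apex=8.848, x_land=77.631, impact vy=-13.169
  bounce: vy ← 0.82·13.169 = 10.798
Arc 4: start y=0.000, vy=10.798 → t=2.204, apex=5.949, x_land=95.393, impact vy=-10.798
  bounce: vy ← 0.82·10.798 = 8.855

1 3.667 19.569 29.554
2 3.277 13.158 55.970
3 2.687 8.848 77.631
4 2.204 5.949 95.393
final: 95.393 8.855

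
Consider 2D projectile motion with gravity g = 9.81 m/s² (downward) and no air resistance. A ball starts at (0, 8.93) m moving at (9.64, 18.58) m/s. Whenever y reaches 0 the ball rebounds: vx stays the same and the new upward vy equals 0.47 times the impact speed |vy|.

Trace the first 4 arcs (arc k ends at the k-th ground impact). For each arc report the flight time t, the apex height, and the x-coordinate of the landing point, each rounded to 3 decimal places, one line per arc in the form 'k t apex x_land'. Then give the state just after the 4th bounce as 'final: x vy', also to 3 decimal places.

Arc 1: start y=8.930, vy=18.580 → t=4.219, apex=26.525, x_land=40.675, impact vy=-22.813
  bounce: vy ← 0.47·22.813 = 10.722
Arc 2: start y=0.000, vy=10.722 → t=2.186, apex=5.859, x_land=61.748, impact vy=-10.722
  bounce: vy ← 0.47·10.722 = 5.039
Arc 3: start y=0.000, vy=5.039 → t=1.027, apex=1.294, x_land=71.652, impact vy=-5.039
  bounce: vy ← 0.47·5.039 = 2.368
Arc 4: start y=0.000, vy=2.368 → t=0.483, apex=0.286, x_land=76.307, impact vy=-2.368
  bounce: vy ← 0.47·2.368 = 1.113

1 4.219 26.525 40.675
2 2.186 5.859 61.748
3 1.027 1.294 71.652
4 0.483 0.286 76.307
final: 76.307 1.113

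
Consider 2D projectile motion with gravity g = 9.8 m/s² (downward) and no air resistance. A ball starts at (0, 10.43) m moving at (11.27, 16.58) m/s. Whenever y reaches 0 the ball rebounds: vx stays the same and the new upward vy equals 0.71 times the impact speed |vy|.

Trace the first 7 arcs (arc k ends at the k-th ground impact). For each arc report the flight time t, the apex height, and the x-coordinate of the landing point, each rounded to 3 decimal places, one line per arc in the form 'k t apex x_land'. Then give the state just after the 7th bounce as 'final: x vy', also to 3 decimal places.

Arc 1: start y=10.430, vy=16.580 → t=3.926, apex=24.455, x_land=44.245, impact vy=-21.893
  bounce: vy ← 0.71·21.893 = 15.544
Arc 2: start y=0.000, vy=15.544 → t=3.172, apex=12.328, x_land=79.997, impact vy=-15.544
  bounce: vy ← 0.71·15.544 = 11.037
Arc 3: start y=0.000, vy=11.037 → t=2.252, apex=6.215, x_land=105.381, impact vy=-11.037
  bounce: vy ← 0.71·11.037 = 7.836
Arc 4: start y=0.000, vy=7.836 → t=1.599, apex=3.133, x_land=123.403, impact vy=-7.836
  bounce: vy ← 0.71·7.836 = 5.564
Arc 5: start y=0.000, vy=5.564 → t=1.135, apex=1.579, x_land=136.199, impact vy=-5.564
  bounce: vy ← 0.71·5.564 = 3.950
Arc 6: start y=0.000, vy=3.950 → t=0.806, apex=0.796, x_land=145.284, impact vy=-3.950
  bounce: vy ← 0.71·3.950 = 2.805
Arc 7: start y=0.000, vy=2.805 → t=0.572, apex=0.401, x_land=151.735, impact vy=-2.805
  bounce: vy ← 0.71·2.805 = 1.991

1 3.926 24.455 44.245
2 3.172 12.328 79.997
3 2.252 6.215 105.381
4 1.599 3.133 123.403
5 1.135 1.579 136.199
6 0.806 0.796 145.284
7 0.572 0.401 151.735
final: 151.735 1.991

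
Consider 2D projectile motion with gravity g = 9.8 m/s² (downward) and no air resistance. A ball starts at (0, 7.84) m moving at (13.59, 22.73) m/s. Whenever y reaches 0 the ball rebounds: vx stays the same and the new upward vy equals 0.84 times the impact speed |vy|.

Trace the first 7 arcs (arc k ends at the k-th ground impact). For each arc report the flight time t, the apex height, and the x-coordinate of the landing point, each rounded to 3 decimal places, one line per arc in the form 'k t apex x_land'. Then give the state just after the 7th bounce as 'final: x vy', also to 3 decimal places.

Arc 1: start y=7.840, vy=22.730 → t=4.961, apex=34.200, x_land=67.424, impact vy=-25.890
  bounce: vy ← 0.84·25.890 = 21.748
Arc 2: start y=0.000, vy=21.748 → t=4.438, apex=24.131, x_land=127.741, impact vy=-21.748
  bounce: vy ← 0.84·21.748 = 18.268
Arc 3: start y=0.000, vy=18.268 → t=3.728, apex=17.027, x_land=178.408, impact vy=-18.268
  bounce: vy ← 0.84·18.268 = 15.345
Arc 4: start y=0.000, vy=15.345 → t=3.132, apex=12.014, x_land=220.968, impact vy=-15.345
  bounce: vy ← 0.84·15.345 = 12.890
Arc 5: start y=0.000, vy=12.890 → t=2.631, apex=8.477, x_land=256.718, impact vy=-12.890
  bounce: vy ← 0.84·12.890 = 10.828
Arc 6: start y=0.000, vy=10.828 → t=2.210, apex=5.982, x_land=286.748, impact vy=-10.828
  bounce: vy ← 0.84·10.828 = 9.095
Arc 7: start y=0.000, vy=9.095 → t=1.856, apex=4.221, x_land=311.974, impact vy=-9.095
  bounce: vy ← 0.84·9.095 = 7.640

1 4.961 34.200 67.424
2 4.438 24.131 127.741
3 3.728 17.027 178.408
4 3.132 12.014 220.968
5 2.631 8.477 256.718
6 2.210 5.982 286.748
7 1.856 4.221 311.974
final: 311.974 7.640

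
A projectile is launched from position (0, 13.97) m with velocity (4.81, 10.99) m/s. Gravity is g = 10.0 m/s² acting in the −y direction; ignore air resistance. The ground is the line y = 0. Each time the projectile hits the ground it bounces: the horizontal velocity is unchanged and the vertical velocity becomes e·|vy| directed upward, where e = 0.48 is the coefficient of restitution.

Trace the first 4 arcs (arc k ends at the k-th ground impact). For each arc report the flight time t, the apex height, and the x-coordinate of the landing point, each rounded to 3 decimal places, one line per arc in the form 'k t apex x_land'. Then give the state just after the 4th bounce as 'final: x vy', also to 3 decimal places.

Arc 1: start y=13.970, vy=10.990 → t=3.099, apex=20.009, x_land=14.908, impact vy=-20.005
  bounce: vy ← 0.48·20.005 = 9.602
Arc 2: start y=0.000, vy=9.602 → t=1.920, apex=4.610, x_land=24.146, impact vy=-9.602
  bounce: vy ← 0.48·9.602 = 4.609
Arc 3: start y=0.000, vy=4.609 → t=0.922, apex=1.062, x_land=28.580, impact vy=-4.609
  bounce: vy ← 0.48·4.609 = 2.212
Arc 4: start y=0.000, vy=2.212 → t=0.442, apex=0.245, x_land=30.708, impact vy=-2.212
  bounce: vy ← 0.48·2.212 = 1.062

1 3.099 20.009 14.908
2 1.920 4.610 24.146
3 0.922 1.062 28.580
4 0.442 0.245 30.708
final: 30.708 1.062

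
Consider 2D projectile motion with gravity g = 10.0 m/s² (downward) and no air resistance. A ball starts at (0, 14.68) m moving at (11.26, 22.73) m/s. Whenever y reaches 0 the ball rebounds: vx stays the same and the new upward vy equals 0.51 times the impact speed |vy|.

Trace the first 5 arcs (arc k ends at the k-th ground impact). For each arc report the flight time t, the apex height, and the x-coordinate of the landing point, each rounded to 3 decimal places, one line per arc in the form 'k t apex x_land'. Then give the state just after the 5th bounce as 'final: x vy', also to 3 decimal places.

1 5.119 40.513 57.646
2 2.903 10.537 90.338
3 1.481 2.741 107.011
4 0.755 0.713 115.515
5 0.385 0.185 119.851
final: 119.851 0.982

Arc 1: start y=14.680, vy=22.730 → t=5.119, apex=40.513, x_land=57.646, impact vy=-28.465
  bounce: vy ← 0.51·28.465 = 14.517
Arc 2: start y=0.000, vy=14.517 → t=2.903, apex=10.537, x_land=90.338, impact vy=-14.517
  bounce: vy ← 0.51·14.517 = 7.404
Arc 3: start y=0.000, vy=7.404 → t=1.481, apex=2.741, x_land=107.011, impact vy=-7.404
  bounce: vy ← 0.51·7.404 = 3.776
Arc 4: start y=0.000, vy=3.776 → t=0.755, apex=0.713, x_land=115.515, impact vy=-3.776
  bounce: vy ← 0.51·3.776 = 1.926
Arc 5: start y=0.000, vy=1.926 → t=0.385, apex=0.185, x_land=119.851, impact vy=-1.926
  bounce: vy ← 0.51·1.926 = 0.982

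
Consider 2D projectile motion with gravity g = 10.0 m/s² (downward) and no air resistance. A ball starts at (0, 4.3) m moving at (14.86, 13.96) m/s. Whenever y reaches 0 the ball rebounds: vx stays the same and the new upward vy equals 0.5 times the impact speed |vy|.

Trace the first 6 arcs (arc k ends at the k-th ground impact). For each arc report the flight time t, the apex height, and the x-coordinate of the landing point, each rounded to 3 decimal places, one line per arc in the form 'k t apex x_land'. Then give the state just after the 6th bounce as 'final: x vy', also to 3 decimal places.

Arc 1: start y=4.300, vy=13.960 → t=3.072, apex=14.044, x_land=45.649, impact vy=-16.760
  bounce: vy ← 0.5·16.760 = 8.380
Arc 2: start y=0.000, vy=8.380 → t=1.676, apex=3.511, x_land=70.554, impact vy=-8.380
  bounce: vy ← 0.5·8.380 = 4.190
Arc 3: start y=0.000, vy=4.190 → t=0.838, apex=0.878, x_land=83.006, impact vy=-4.190
  bounce: vy ← 0.5·4.190 = 2.095
Arc 4: start y=0.000, vy=2.095 → t=0.419, apex=0.219, x_land=89.232, impact vy=-2.095
  bounce: vy ← 0.5·2.095 = 1.047
Arc 5: start y=0.000, vy=1.047 → t=0.209, apex=0.055, x_land=92.345, impact vy=-1.047
  bounce: vy ← 0.5·1.047 = 0.524
Arc 6: start y=0.000, vy=0.524 → t=0.105, apex=0.014, x_land=93.902, impact vy=-0.524
  bounce: vy ← 0.5·0.524 = 0.262

1 3.072 14.044 45.649
2 1.676 3.511 70.554
3 0.838 0.878 83.006
4 0.419 0.219 89.232
5 0.209 0.055 92.345
6 0.105 0.014 93.902
final: 93.902 0.262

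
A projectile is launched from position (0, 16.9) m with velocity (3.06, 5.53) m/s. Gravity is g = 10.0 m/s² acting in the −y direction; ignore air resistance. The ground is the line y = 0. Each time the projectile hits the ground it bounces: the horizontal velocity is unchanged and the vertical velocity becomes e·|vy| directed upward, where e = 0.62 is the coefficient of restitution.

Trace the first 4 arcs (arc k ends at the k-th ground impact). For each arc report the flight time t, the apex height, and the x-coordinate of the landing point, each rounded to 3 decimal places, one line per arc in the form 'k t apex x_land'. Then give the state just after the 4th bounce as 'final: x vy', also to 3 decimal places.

1 2.473 18.429 7.567
2 2.381 7.084 14.852
3 1.476 2.723 19.368
4 0.915 1.047 22.168
final: 22.168 2.837

Arc 1: start y=16.900, vy=5.530 → t=2.473, apex=18.429, x_land=7.567, impact vy=-19.198
  bounce: vy ← 0.62·19.198 = 11.903
Arc 2: start y=0.000, vy=11.903 → t=2.381, apex=7.084, x_land=14.852, impact vy=-11.903
  bounce: vy ← 0.62·11.903 = 7.380
Arc 3: start y=0.000, vy=7.380 → t=1.476, apex=2.723, x_land=19.368, impact vy=-7.380
  bounce: vy ← 0.62·7.380 = 4.576
Arc 4: start y=0.000, vy=4.576 → t=0.915, apex=1.047, x_land=22.168, impact vy=-4.576
  bounce: vy ← 0.62·4.576 = 2.837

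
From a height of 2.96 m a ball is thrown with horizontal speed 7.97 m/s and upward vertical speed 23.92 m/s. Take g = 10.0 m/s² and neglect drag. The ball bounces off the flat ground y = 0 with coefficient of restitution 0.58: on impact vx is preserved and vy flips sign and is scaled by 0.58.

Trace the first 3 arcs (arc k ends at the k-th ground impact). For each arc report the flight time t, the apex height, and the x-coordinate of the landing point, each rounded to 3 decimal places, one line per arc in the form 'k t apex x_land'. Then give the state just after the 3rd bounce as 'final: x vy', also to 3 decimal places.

Arc 1: start y=2.960, vy=23.920 → t=4.905, apex=31.568, x_land=39.090, impact vy=-25.127
  bounce: vy ← 0.58·25.127 = 14.574
Arc 2: start y=0.000, vy=14.574 → t=2.915, apex=10.620, x_land=62.321, impact vy=-14.574
  bounce: vy ← 0.58·14.574 = 8.453
Arc 3: start y=0.000, vy=8.453 → t=1.691, apex=3.572, x_land=75.795, impact vy=-8.453
  bounce: vy ← 0.58·8.453 = 4.903

1 4.905 31.568 39.090
2 2.915 10.620 62.321
3 1.691 3.572 75.795
final: 75.795 4.903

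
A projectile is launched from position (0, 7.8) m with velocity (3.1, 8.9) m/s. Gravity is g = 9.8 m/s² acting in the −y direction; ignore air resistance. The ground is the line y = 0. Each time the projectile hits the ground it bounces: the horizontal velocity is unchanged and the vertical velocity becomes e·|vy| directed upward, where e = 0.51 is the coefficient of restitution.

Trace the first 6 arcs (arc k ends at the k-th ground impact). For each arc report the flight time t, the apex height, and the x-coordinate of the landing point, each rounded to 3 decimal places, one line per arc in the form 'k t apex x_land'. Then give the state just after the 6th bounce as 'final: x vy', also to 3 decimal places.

1 2.463 11.841 7.634
2 1.586 3.080 12.550
3 0.809 0.801 15.057
4 0.412 0.208 16.335
5 0.210 0.054 16.987
6 0.107 0.014 17.320
final: 17.320 0.268

Arc 1: start y=7.800, vy=8.900 → t=2.463, apex=11.841, x_land=7.634, impact vy=-15.235
  bounce: vy ← 0.51·15.235 = 7.770
Arc 2: start y=0.000, vy=7.770 → t=1.586, apex=3.080, x_land=12.550, impact vy=-7.770
  bounce: vy ← 0.51·7.770 = 3.962
Arc 3: start y=0.000, vy=3.962 → t=0.809, apex=0.801, x_land=15.057, impact vy=-3.962
  bounce: vy ← 0.51·3.962 = 2.021
Arc 4: start y=0.000, vy=2.021 → t=0.412, apex=0.208, x_land=16.335, impact vy=-2.021
  bounce: vy ← 0.51·2.021 = 1.031
Arc 5: start y=0.000, vy=1.031 → t=0.210, apex=0.054, x_land=16.987, impact vy=-1.031
  bounce: vy ← 0.51·1.031 = 0.526
Arc 6: start y=0.000, vy=0.526 → t=0.107, apex=0.014, x_land=17.320, impact vy=-0.526
  bounce: vy ← 0.51·0.526 = 0.268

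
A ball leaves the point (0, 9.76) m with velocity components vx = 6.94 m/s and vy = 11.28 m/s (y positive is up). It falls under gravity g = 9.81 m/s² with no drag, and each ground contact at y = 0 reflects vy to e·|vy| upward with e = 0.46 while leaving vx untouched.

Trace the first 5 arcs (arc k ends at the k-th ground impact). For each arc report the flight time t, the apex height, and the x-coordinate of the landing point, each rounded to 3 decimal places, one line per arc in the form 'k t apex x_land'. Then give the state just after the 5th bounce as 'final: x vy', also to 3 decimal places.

Arc 1: start y=9.760, vy=11.280 → t=2.970, apex=16.245, x_land=20.610, impact vy=-17.853
  bounce: vy ← 0.46·17.853 = 8.212
Arc 2: start y=0.000, vy=8.212 → t=1.674, apex=3.437, x_land=32.229, impact vy=-8.212
  bounce: vy ← 0.46·8.212 = 3.778
Arc 3: start y=0.000, vy=3.778 → t=0.770, apex=0.727, x_land=37.574, impact vy=-3.778
  bounce: vy ← 0.46·3.778 = 1.738
Arc 4: start y=0.000, vy=1.738 → t=0.354, apex=0.154, x_land=40.033, impact vy=-1.738
  bounce: vy ← 0.46·1.738 = 0.799
Arc 5: start y=0.000, vy=0.799 → t=0.163, apex=0.033, x_land=41.164, impact vy=-0.799
  bounce: vy ← 0.46·0.799 = 0.368

1 2.970 16.245 20.610
2 1.674 3.437 32.229
3 0.770 0.727 37.574
4 0.354 0.154 40.033
5 0.163 0.033 41.164
final: 41.164 0.368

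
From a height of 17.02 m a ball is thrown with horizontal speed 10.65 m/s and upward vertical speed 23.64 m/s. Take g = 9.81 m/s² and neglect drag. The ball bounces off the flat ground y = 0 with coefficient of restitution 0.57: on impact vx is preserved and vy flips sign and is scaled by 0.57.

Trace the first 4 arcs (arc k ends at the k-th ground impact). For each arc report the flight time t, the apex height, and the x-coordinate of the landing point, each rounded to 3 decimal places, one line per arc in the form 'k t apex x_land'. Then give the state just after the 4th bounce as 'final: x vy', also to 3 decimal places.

1 5.456 45.504 58.102
2 3.472 14.784 95.081
3 1.979 4.803 116.160
4 1.128 1.561 128.174
final: 128.174 3.154

Arc 1: start y=17.020, vy=23.640 → t=5.456, apex=45.504, x_land=58.102, impact vy=-29.879
  bounce: vy ← 0.57·29.879 = 17.031
Arc 2: start y=0.000, vy=17.031 → t=3.472, apex=14.784, x_land=95.081, impact vy=-17.031
  bounce: vy ← 0.57·17.031 = 9.708
Arc 3: start y=0.000, vy=9.708 → t=1.979, apex=4.803, x_land=116.160, impact vy=-9.708
  bounce: vy ← 0.57·9.708 = 5.533
Arc 4: start y=0.000, vy=5.533 → t=1.128, apex=1.561, x_land=128.174, impact vy=-5.533
  bounce: vy ← 0.57·5.533 = 3.154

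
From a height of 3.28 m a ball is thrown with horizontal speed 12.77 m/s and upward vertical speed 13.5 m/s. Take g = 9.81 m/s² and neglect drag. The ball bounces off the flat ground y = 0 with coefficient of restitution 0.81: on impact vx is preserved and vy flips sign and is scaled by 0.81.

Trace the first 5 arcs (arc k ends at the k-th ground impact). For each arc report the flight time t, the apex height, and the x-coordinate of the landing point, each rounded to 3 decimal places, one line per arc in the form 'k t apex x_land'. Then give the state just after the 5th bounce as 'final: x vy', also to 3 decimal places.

1 2.977 12.569 38.015
2 2.593 8.247 71.131
3 2.101 5.411 97.955
4 1.701 3.550 119.682
5 1.378 2.329 137.282
final: 137.282 5.476

Arc 1: start y=3.280, vy=13.500 → t=2.977, apex=12.569, x_land=38.015, impact vy=-15.704
  bounce: vy ← 0.81·15.704 = 12.720
Arc 2: start y=0.000, vy=12.720 → t=2.593, apex=8.247, x_land=71.131, impact vy=-12.720
  bounce: vy ← 0.81·12.720 = 10.303
Arc 3: start y=0.000, vy=10.303 → t=2.101, apex=5.411, x_land=97.955, impact vy=-10.303
  bounce: vy ← 0.81·10.303 = 8.346
Arc 4: start y=0.000, vy=8.346 → t=1.701, apex=3.550, x_land=119.682, impact vy=-8.346
  bounce: vy ← 0.81·8.346 = 6.760
Arc 5: start y=0.000, vy=6.760 → t=1.378, apex=2.329, x_land=137.282, impact vy=-6.760
  bounce: vy ← 0.81·6.760 = 5.476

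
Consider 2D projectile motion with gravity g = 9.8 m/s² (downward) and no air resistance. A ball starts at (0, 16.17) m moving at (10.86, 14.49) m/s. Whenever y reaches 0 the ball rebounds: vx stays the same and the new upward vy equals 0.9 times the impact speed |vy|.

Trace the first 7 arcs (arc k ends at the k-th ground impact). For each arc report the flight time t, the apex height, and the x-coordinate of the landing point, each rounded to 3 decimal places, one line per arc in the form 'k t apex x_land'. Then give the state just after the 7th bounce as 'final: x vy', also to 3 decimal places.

Arc 1: start y=16.170, vy=14.490 → t=3.821, apex=26.882, x_land=41.494, impact vy=-22.954
  bounce: vy ← 0.9·22.954 = 20.659
Arc 2: start y=0.000, vy=20.659 → t=4.216, apex=21.775, x_land=87.281, impact vy=-20.659
  bounce: vy ← 0.9·20.659 = 18.593
Arc 3: start y=0.000, vy=18.593 → t=3.794, apex=17.637, x_land=128.488, impact vy=-18.593
  bounce: vy ← 0.9·18.593 = 16.734
Arc 4: start y=0.000, vy=16.734 → t=3.415, apex=14.286, x_land=165.576, impact vy=-16.734
  bounce: vy ← 0.9·16.734 = 15.060
Arc 5: start y=0.000, vy=15.060 → t=3.074, apex=11.572, x_land=198.954, impact vy=-15.060
  bounce: vy ← 0.9·15.060 = 13.554
Arc 6: start y=0.000, vy=13.554 → t=2.766, apex=9.373, x_land=228.994, impact vy=-13.554
  bounce: vy ← 0.9·13.554 = 12.199
Arc 7: start y=0.000, vy=12.199 → t=2.490, apex=7.592, x_land=256.031, impact vy=-12.199
  bounce: vy ← 0.9·12.199 = 10.979

1 3.821 26.882 41.494
2 4.216 21.775 87.281
3 3.794 17.637 128.488
4 3.415 14.286 165.576
5 3.074 11.572 198.954
6 2.766 9.373 228.994
7 2.490 7.592 256.031
final: 256.031 10.979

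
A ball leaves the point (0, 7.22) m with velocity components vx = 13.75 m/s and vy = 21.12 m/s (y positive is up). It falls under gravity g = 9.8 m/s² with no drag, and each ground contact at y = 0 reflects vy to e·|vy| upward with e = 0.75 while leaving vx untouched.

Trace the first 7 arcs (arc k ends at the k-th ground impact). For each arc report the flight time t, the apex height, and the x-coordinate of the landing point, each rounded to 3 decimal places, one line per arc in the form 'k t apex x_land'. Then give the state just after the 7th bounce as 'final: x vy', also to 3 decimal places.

1 4.629 29.978 63.643
2 3.710 16.863 114.657
3 2.783 9.485 152.918
4 2.087 5.335 181.614
5 1.565 3.001 203.136
6 1.174 1.688 219.278
7 0.880 0.950 231.384
final: 231.384 3.236

Arc 1: start y=7.220, vy=21.120 → t=4.629, apex=29.978, x_land=63.643, impact vy=-24.240
  bounce: vy ← 0.75·24.240 = 18.180
Arc 2: start y=0.000, vy=18.180 → t=3.710, apex=16.863, x_land=114.657, impact vy=-18.180
  bounce: vy ← 0.75·18.180 = 13.635
Arc 3: start y=0.000, vy=13.635 → t=2.783, apex=9.485, x_land=152.918, impact vy=-13.635
  bounce: vy ← 0.75·13.635 = 10.226
Arc 4: start y=0.000, vy=10.226 → t=2.087, apex=5.335, x_land=181.614, impact vy=-10.226
  bounce: vy ← 0.75·10.226 = 7.670
Arc 5: start y=0.000, vy=7.670 → t=1.565, apex=3.001, x_land=203.136, impact vy=-7.670
  bounce: vy ← 0.75·7.670 = 5.752
Arc 6: start y=0.000, vy=5.752 → t=1.174, apex=1.688, x_land=219.278, impact vy=-5.752
  bounce: vy ← 0.75·5.752 = 4.314
Arc 7: start y=0.000, vy=4.314 → t=0.880, apex=0.950, x_land=231.384, impact vy=-4.314
  bounce: vy ← 0.75·4.314 = 3.236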